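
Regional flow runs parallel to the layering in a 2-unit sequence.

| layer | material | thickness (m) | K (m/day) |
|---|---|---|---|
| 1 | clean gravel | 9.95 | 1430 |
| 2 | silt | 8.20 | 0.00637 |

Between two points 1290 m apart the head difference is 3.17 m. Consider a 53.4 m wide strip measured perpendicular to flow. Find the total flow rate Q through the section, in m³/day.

Flow is parallel to layering, so each bed carries its own Darcy discharge and the transmissivities add.
Σ(K_i·b_i) = 1430×9.95 + 0.00637×8.20 = 14229 m²/day.
Hydraulic gradient i = Δh / L = 3.17 / 1290 = 0.002457.
Q = Σ(K_i·b_i) · W · i = 14229 × 53.4 × 0.002457 = 1867 m³/day.

1870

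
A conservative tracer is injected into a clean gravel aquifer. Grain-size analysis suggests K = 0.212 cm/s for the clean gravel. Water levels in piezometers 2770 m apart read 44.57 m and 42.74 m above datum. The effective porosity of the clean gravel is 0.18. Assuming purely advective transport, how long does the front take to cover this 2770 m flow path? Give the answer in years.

Convert K: 0.212 cm/s × 864 = 183.2 m/day.
Hydraulic gradient i = (44.57 − 42.74) / 2770 = 1.83 / 2770 = 0.0006606.
Darcy flux q = K · i = 183.2 × 0.0006606 = 0.1210 m/day.
Seepage velocity v = q / n_e = 0.1210 / 0.18 = 0.6723 m/day.
Travel time t = L / v = 2770 / 0.6723 = 4120 days = 11.28 years.

11.3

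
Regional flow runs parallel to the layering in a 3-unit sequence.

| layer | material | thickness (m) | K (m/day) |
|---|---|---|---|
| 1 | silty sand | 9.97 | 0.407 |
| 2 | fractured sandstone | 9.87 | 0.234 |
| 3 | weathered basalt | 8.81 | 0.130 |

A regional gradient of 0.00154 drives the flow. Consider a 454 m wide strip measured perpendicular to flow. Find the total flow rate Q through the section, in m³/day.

Flow is parallel to layering, so each bed carries its own Darcy discharge and the transmissivities add.
Σ(K_i·b_i) = 0.407×9.97 + 0.234×9.87 + 0.130×8.81 = 7.513 m²/day.
Hydraulic gradient i = 0.00154.
Q = Σ(K_i·b_i) · W · i = 7.513 × 454 × 0.001540 = 5.253 m³/day.

5.25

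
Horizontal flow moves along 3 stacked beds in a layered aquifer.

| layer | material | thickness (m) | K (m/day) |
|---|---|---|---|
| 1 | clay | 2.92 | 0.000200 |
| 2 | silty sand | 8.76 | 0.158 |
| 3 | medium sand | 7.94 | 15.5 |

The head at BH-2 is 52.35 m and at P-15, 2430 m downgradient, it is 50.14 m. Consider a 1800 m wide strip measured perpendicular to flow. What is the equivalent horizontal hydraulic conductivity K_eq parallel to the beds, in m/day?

6.34

Flow is parallel to layering, so each bed carries its own Darcy discharge and the transmissivities add.
Σ(K_i·b_i) = 0.000200×2.92 + 0.158×8.76 + 15.5×7.94 = 124.5 m²/day.
Total thickness b = 19.62 m, so K_eq = Σ(K_i·b_i)/b = 6.343 m/day.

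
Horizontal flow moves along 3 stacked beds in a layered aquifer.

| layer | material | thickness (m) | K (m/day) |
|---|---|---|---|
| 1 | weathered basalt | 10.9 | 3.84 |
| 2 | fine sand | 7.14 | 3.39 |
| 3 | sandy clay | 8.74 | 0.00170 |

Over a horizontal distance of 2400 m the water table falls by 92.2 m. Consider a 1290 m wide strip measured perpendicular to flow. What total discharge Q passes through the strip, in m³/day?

Flow is parallel to layering, so each bed carries its own Darcy discharge and the transmissivities add.
Σ(K_i·b_i) = 3.84×10.9 + 3.39×7.14 + 0.00170×8.74 = 66.08 m²/day.
Hydraulic gradient i = Δh / L = 92.2 / 2400 = 0.03842.
Q = Σ(K_i·b_i) · W · i = 66.08 × 1290 × 0.03842 = 3275 m³/day.

3270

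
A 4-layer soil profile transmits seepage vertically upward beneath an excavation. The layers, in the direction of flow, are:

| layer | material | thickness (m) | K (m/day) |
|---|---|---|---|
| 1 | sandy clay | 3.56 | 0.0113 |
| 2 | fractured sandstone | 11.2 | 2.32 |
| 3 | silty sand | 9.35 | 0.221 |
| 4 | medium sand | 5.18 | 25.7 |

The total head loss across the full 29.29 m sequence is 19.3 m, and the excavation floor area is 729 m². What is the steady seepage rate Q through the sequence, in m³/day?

38.8

Flow is perpendicular to layering, so the layers act in series and the equivalent K is the thickness-weighted harmonic mean.
Total thickness L = 3.56 + 11.2 + 9.35 + 5.18 = 29.29 m.
Σ(b_i/K_i) = 3.56/0.0113 + 11.2/2.32 + 9.35/0.221 + 5.18/25.7 = 362.4 d.
K_eq = L / Σ(b_i/K_i) = 29.29 / 362.4 = 0.08083 m/day.
Q = K_eq · A · (Δh/L) = 0.08083 × 729 × (19.3/29.29) = 38.83 m³/day.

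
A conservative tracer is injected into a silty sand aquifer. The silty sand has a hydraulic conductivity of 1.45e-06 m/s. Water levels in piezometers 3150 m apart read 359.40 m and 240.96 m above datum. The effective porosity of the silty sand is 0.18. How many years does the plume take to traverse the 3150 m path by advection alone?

330

Convert K: 1.45e-06 m/s × 86400 = 0.1253 m/day.
Hydraulic gradient i = (359.40 − 240.96) / 3150 = 118.44 / 3150 = 0.03760.
Darcy flux q = K · i = 0.1253 × 0.03760 = 0.004711 m/day.
Seepage velocity v = q / n_e = 0.004711 / 0.18 = 0.02617 m/day.
Travel time t = L / v = 3150 / 0.02617 = 1.204e+05 days = 329.6 years.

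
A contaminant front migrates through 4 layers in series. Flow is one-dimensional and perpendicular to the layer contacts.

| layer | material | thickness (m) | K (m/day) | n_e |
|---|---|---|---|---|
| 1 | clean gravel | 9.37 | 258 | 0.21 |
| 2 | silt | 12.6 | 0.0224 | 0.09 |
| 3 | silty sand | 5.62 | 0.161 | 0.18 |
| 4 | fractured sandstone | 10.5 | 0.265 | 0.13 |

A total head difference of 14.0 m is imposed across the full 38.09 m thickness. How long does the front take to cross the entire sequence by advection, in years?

0.683

With flow normal to the layers, continuity requires the same specific discharge q through every layer.
Σ(b_i/K_i) = 9.37/258 + 12.6/0.0224 + 5.62/0.161 + 10.5/0.265 = 637.1 d.
q = Δh / Σ(b_i/K_i) = 14.0 / 637.1 = 0.02198 m/day.
In each layer the seepage velocity is v_i = q/n_i, so the layer transit time is t_i = b_i·n_i / q:
  layer 1 (clean gravel): t_1 = 9.37 × 0.21 / 0.02198 = 89.54 d
  layer 2 (silt): t_2 = 12.6 × 0.09 / 0.02198 = 51.60 d
  layer 3 (silty sand): t_3 = 5.62 × 0.18 / 0.02198 = 46.03 d
  layer 4 (fractured sandstone): t_4 = 10.5 × 0.13 / 0.02198 = 62.11 d
Total t = Σ t_i = 249.3 days = 0.6825 years.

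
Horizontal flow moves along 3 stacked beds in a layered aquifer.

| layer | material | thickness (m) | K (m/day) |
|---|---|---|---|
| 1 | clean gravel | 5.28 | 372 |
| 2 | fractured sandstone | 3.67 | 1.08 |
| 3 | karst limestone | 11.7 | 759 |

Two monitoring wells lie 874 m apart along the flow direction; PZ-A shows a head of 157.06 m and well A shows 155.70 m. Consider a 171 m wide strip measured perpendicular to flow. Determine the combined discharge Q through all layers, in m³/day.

2890

Flow is parallel to layering, so each bed carries its own Darcy discharge and the transmissivities add.
Σ(K_i·b_i) = 372×5.28 + 1.08×3.67 + 759×11.7 = 10848 m²/day.
Hydraulic gradient i = (157.06 − 155.70) / 874 = 1.36 / 874 = 0.001556.
Q = Σ(K_i·b_i) · W · i = 10848 × 171 × 0.001556 = 2887 m³/day.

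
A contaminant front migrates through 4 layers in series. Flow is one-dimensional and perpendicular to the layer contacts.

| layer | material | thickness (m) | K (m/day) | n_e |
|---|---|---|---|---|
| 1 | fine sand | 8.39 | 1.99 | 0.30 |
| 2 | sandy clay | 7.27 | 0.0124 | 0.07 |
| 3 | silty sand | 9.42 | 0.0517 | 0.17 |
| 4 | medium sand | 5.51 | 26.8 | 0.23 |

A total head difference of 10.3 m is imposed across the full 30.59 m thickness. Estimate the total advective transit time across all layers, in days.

442

With flow normal to the layers, continuity requires the same specific discharge q through every layer.
Σ(b_i/K_i) = 8.39/1.99 + 7.27/0.0124 + 9.42/0.0517 + 5.51/26.8 = 772.9 d.
q = Δh / Σ(b_i/K_i) = 10.3 / 772.9 = 0.01333 m/day.
In each layer the seepage velocity is v_i = q/n_i, so the layer transit time is t_i = b_i·n_i / q:
  layer 1 (fine sand): t_1 = 8.39 × 0.30 / 0.01333 = 188.9 d
  layer 2 (sandy clay): t_2 = 7.27 × 0.07 / 0.01333 = 38.19 d
  layer 3 (silty sand): t_3 = 9.42 × 0.17 / 0.01333 = 120.2 d
  layer 4 (medium sand): t_4 = 5.51 × 0.23 / 0.01333 = 95.10 d
Total t = Σ t_i = 442.3 days.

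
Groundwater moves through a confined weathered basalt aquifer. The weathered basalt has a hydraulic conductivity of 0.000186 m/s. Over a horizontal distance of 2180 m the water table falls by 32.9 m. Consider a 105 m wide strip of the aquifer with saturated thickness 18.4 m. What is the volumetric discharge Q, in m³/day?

Convert K: 0.000186 m/s × 86400 = 16.07 m/day.
Cross-sectional area A = 105 × 18.4 = 1932 m².
Hydraulic gradient i = Δh / L = 32.9 / 2180 = 0.01509.
Darcy's law: Q = K · A · i = 16.07 × 1932 × 0.01509 = 468.6 m³/day.

469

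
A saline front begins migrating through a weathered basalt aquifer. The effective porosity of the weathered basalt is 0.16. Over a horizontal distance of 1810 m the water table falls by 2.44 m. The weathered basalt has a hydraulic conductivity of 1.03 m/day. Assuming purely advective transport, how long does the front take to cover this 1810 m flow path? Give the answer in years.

Hydraulic gradient i = Δh / L = 2.44 / 1810 = 0.001348.
Darcy flux q = K · i = 1.030 × 0.001348 = 0.001389 m/day.
Seepage velocity v = q / n_e = 0.001389 / 0.16 = 0.008678 m/day.
Travel time t = L / v = 1810 / 0.008678 = 2.086e+05 days = 571.0 years.

571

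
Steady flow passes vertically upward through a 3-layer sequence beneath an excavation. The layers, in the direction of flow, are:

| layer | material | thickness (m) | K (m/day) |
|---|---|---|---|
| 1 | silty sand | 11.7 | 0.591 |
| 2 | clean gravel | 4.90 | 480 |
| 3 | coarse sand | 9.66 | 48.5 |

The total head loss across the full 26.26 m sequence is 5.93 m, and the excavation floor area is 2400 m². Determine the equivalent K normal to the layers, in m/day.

1.31

Flow is perpendicular to layering, so the layers act in series and the equivalent K is the thickness-weighted harmonic mean.
Total thickness L = 11.7 + 4.90 + 9.66 = 26.26 m.
Σ(b_i/K_i) = 11.7/0.591 + 4.90/480 + 9.66/48.5 = 20.01 d.
K_eq = L / Σ(b_i/K_i) = 26.26 / 20.01 = 1.313 m/day.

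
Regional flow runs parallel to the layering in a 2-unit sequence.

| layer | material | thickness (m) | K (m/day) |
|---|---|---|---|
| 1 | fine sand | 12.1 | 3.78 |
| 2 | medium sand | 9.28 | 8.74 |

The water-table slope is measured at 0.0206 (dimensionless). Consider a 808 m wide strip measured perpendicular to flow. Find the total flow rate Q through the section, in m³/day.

2110

Flow is parallel to layering, so each bed carries its own Darcy discharge and the transmissivities add.
Σ(K_i·b_i) = 3.78×12.1 + 8.74×9.28 = 126.8 m²/day.
Hydraulic gradient i = 0.0206.
Q = Σ(K_i·b_i) · W · i = 126.8 × 808 × 0.02060 = 2111 m³/day.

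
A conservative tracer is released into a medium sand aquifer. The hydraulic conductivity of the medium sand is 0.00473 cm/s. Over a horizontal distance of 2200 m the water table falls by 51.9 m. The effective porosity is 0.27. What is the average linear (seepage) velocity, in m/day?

0.357

Convert K: 0.00473 cm/s × 864 = 4.087 m/day.
Hydraulic gradient i = Δh / L = 51.9 / 2200 = 0.02359.
Darcy flux q = K · i = 4.087 × 0.02359 = 0.09641 m/day.
Seepage velocity v = q / n_e = 0.09641 / 0.27 = 0.3571 m/day.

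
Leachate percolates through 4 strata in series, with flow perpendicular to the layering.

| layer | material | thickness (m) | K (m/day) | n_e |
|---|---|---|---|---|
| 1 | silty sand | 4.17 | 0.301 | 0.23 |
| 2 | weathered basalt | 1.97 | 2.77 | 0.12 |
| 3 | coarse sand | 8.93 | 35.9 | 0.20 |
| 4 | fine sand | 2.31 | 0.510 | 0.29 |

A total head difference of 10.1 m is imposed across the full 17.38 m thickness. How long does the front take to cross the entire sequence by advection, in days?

6.99

With flow normal to the layers, continuity requires the same specific discharge q through every layer.
Σ(b_i/K_i) = 4.17/0.301 + 1.97/2.77 + 8.93/35.9 + 2.31/0.510 = 19.34 d.
q = Δh / Σ(b_i/K_i) = 10.1 / 19.34 = 0.5221 m/day.
In each layer the seepage velocity is v_i = q/n_i, so the layer transit time is t_i = b_i·n_i / q:
  layer 1 (silty sand): t_1 = 4.17 × 0.23 / 0.5221 = 1.837 d
  layer 2 (weathered basalt): t_2 = 1.97 × 0.12 / 0.5221 = 0.4527 d
  layer 3 (coarse sand): t_3 = 8.93 × 0.20 / 0.5221 = 3.420 d
  layer 4 (fine sand): t_4 = 2.31 × 0.29 / 0.5221 = 1.283 d
Total t = Σ t_i = 6.993 days.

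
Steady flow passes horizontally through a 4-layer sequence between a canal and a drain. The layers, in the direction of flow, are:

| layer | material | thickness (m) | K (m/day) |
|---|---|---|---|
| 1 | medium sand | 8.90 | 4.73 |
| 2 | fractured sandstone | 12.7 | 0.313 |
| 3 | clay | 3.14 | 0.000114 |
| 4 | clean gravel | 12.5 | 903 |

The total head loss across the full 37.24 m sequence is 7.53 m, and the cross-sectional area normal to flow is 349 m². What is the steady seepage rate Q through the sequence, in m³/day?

0.0953

Flow is perpendicular to layering, so the layers act in series and the equivalent K is the thickness-weighted harmonic mean.
Total thickness L = 8.90 + 12.7 + 3.14 + 12.5 = 37.24 m.
Σ(b_i/K_i) = 8.90/4.73 + 12.7/0.313 + 3.14/0.000114 + 12.5/903 = 27586 d.
K_eq = L / Σ(b_i/K_i) = 37.24 / 27586 = 0.001350 m/day.
Q = K_eq · A · (Δh/L) = 0.001350 × 349 × (7.53/37.24) = 0.09526 m³/day.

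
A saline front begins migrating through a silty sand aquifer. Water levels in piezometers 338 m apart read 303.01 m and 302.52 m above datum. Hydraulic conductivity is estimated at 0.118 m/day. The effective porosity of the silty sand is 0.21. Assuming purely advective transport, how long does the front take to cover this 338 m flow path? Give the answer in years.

1140

Hydraulic gradient i = (303.01 − 302.52) / 338 = 0.49 / 338 = 0.001450.
Darcy flux q = K · i = 0.1180 × 0.001450 = 0.0001711 m/day.
Seepage velocity v = q / n_e = 0.0001711 / 0.21 = 0.0008146 m/day.
Travel time t = L / v = 338 / 0.0008146 = 4.149e+05 days = 1136 years.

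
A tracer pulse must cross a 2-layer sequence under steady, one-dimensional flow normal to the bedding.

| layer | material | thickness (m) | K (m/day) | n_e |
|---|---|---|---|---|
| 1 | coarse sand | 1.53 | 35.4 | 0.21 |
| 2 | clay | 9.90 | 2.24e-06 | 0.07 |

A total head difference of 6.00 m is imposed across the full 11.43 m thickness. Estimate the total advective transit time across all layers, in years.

2050

With flow normal to the layers, continuity requires the same specific discharge q through every layer.
Σ(b_i/K_i) = 1.53/35.4 + 9.90/2.24e-06 = 4.420e+06 d.
q = Δh / Σ(b_i/K_i) = 6.00 / 4.420e+06 = 1.358e-06 m/day.
In each layer the seepage velocity is v_i = q/n_i, so the layer transit time is t_i = b_i·n_i / q:
  layer 1 (coarse sand): t_1 = 1.53 × 0.21 / 1.358e-06 = 2.367e+05 d
  layer 2 (clay): t_2 = 9.90 × 0.07 / 1.358e-06 = 5.105e+05 d
Total t = Σ t_i = 7.471e+05 days = 2046 years.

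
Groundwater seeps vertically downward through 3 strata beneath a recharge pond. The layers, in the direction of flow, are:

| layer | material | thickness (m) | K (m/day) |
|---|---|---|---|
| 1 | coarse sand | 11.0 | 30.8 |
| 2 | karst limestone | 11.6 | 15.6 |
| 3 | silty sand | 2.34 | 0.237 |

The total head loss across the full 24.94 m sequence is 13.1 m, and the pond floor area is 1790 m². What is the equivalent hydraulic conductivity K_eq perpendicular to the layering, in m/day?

2.27

Flow is perpendicular to layering, so the layers act in series and the equivalent K is the thickness-weighted harmonic mean.
Total thickness L = 11.0 + 11.6 + 2.34 = 24.94 m.
Σ(b_i/K_i) = 11.0/30.8 + 11.6/15.6 + 2.34/0.237 = 10.97 d.
K_eq = L / Σ(b_i/K_i) = 24.94 / 10.97 = 2.273 m/day.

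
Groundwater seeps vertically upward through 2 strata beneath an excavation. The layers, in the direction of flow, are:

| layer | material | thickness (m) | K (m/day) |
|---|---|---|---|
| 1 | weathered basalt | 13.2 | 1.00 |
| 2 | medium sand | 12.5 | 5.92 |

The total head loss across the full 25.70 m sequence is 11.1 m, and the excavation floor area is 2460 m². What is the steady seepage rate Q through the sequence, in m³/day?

Flow is perpendicular to layering, so the layers act in series and the equivalent K is the thickness-weighted harmonic mean.
Total thickness L = 13.2 + 12.5 = 25.70 m.
Σ(b_i/K_i) = 13.2/1.00 + 12.5/5.92 = 15.31 d.
K_eq = L / Σ(b_i/K_i) = 25.70 / 15.31 = 1.678 m/day.
Q = K_eq · A · (Δh/L) = 1.678 × 2460 × (11.1/25.70) = 1783 m³/day.

1780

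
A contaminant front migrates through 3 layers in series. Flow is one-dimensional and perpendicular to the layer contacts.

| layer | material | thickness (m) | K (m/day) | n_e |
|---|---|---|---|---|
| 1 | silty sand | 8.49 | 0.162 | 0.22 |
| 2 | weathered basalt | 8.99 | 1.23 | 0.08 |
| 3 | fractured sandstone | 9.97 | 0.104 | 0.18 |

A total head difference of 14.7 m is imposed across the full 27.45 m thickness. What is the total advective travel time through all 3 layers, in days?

46.4

With flow normal to the layers, continuity requires the same specific discharge q through every layer.
Σ(b_i/K_i) = 8.49/0.162 + 8.99/1.23 + 9.97/0.104 = 155.6 d.
q = Δh / Σ(b_i/K_i) = 14.7 / 155.6 = 0.09448 m/day.
In each layer the seepage velocity is v_i = q/n_i, so the layer transit time is t_i = b_i·n_i / q:
  layer 1 (silty sand): t_1 = 8.49 × 0.22 / 0.09448 = 19.77 d
  layer 2 (weathered basalt): t_2 = 8.99 × 0.08 / 0.09448 = 7.612 d
  layer 3 (fractured sandstone): t_3 = 9.97 × 0.18 / 0.09448 = 18.99 d
Total t = Σ t_i = 46.37 days.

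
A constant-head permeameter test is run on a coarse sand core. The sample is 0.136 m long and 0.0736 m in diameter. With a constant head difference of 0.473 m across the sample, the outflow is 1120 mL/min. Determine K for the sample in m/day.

109

Cross-sectional area A = π·(d/2)² = π × (0.0736/2)² = 0.004254 m².
Convert discharge: 1120 mL/min = 1.867e-05 m³/s.
Darcy's law rearranged: K = Q·L / (A·Δh) = 1.867e-05 × 0.136 / (0.004254 × 0.473) = 0.001262 m/s = 109.0 m/day.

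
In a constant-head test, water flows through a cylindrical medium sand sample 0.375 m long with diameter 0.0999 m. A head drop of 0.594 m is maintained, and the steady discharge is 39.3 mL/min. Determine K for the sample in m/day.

4.56

Cross-sectional area A = π·(d/2)² = π × (0.0999/2)² = 0.007838 m².
Convert discharge: 39.3 mL/min = 6.550e-07 m³/s.
Darcy's law rearranged: K = Q·L / (A·Δh) = 6.550e-07 × 0.375 / (0.007838 × 0.594) = 5.276e-05 m/s = 4.558 m/day.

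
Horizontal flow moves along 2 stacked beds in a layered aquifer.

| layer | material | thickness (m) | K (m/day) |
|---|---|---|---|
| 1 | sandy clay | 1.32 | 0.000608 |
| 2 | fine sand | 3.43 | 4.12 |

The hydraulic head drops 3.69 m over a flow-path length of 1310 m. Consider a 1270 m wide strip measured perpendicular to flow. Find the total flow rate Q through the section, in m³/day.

Flow is parallel to layering, so each bed carries its own Darcy discharge and the transmissivities add.
Σ(K_i·b_i) = 0.000608×1.32 + 4.12×3.43 = 14.13 m²/day.
Hydraulic gradient i = Δh / L = 3.69 / 1310 = 0.002817.
Q = Σ(K_i·b_i) · W · i = 14.13 × 1270 × 0.002817 = 50.56 m³/day.

50.6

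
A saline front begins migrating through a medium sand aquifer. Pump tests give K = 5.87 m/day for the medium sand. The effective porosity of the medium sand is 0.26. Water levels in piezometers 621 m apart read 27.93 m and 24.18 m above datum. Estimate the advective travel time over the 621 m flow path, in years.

Hydraulic gradient i = (27.93 − 24.18) / 621 = 3.75 / 621 = 0.006039.
Darcy flux q = K · i = 5.870 × 0.006039 = 0.03545 m/day.
Seepage velocity v = q / n_e = 0.03545 / 0.26 = 0.1363 m/day.
Travel time t = L / v = 621 / 0.1363 = 4555 days = 12.47 years.

12.5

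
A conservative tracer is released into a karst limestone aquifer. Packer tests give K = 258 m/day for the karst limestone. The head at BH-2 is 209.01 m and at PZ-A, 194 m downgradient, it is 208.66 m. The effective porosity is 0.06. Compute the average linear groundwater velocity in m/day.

7.76

Hydraulic gradient i = (209.01 − 208.66) / 194 = 0.35 / 194 = 0.001804.
Darcy flux q = K · i = 258.0 × 0.001804 = 0.4655 m/day.
Seepage velocity v = q / n_e = 0.4655 / 0.06 = 7.758 m/day.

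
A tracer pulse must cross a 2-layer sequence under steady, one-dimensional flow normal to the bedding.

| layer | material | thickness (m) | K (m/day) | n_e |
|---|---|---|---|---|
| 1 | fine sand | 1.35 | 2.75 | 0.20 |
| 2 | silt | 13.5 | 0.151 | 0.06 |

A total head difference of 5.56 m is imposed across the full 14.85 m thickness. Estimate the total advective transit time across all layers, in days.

With flow normal to the layers, continuity requires the same specific discharge q through every layer.
Σ(b_i/K_i) = 1.35/2.75 + 13.5/0.151 = 89.89 d.
q = Δh / Σ(b_i/K_i) = 5.56 / 89.89 = 0.06185 m/day.
In each layer the seepage velocity is v_i = q/n_i, so the layer transit time is t_i = b_i·n_i / q:
  layer 1 (fine sand): t_1 = 1.35 × 0.20 / 0.06185 = 4.365 d
  layer 2 (silt): t_2 = 13.5 × 0.06 / 0.06185 = 13.10 d
Total t = Σ t_i = 17.46 days.

17.5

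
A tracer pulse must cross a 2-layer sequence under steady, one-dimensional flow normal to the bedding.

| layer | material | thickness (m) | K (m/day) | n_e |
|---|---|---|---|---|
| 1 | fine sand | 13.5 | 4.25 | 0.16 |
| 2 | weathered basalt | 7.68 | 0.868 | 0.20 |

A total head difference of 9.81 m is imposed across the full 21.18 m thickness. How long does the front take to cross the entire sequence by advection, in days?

With flow normal to the layers, continuity requires the same specific discharge q through every layer.
Σ(b_i/K_i) = 13.5/4.25 + 7.68/0.868 = 12.02 d.
q = Δh / Σ(b_i/K_i) = 9.81 / 12.02 = 0.8158 m/day.
In each layer the seepage velocity is v_i = q/n_i, so the layer transit time is t_i = b_i·n_i / q:
  layer 1 (fine sand): t_1 = 13.5 × 0.16 / 0.8158 = 2.648 d
  layer 2 (weathered basalt): t_2 = 7.68 × 0.20 / 0.8158 = 1.883 d
Total t = Σ t_i = 4.530 days.

4.53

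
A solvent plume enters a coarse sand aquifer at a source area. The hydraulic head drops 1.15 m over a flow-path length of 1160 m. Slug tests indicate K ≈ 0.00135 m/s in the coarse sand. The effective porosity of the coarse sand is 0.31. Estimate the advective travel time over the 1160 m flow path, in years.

8.51

Convert K: 0.00135 m/s × 86400 = 116.6 m/day.
Hydraulic gradient i = Δh / L = 1.15 / 1160 = 0.0009914.
Darcy flux q = K · i = 116.6 × 0.0009914 = 0.1156 m/day.
Seepage velocity v = q / n_e = 0.1156 / 0.31 = 0.3730 m/day.
Travel time t = L / v = 1160 / 0.3730 = 3110 days = 8.514 years.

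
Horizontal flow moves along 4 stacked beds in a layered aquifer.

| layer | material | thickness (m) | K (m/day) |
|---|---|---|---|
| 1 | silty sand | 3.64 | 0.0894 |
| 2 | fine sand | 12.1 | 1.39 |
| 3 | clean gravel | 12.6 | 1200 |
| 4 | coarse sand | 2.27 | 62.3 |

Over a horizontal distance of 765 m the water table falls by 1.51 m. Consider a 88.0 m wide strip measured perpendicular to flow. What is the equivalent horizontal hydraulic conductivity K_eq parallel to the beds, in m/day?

499

Flow is parallel to layering, so each bed carries its own Darcy discharge and the transmissivities add.
Σ(K_i·b_i) = 0.0894×3.64 + 1.39×12.1 + 1200×12.6 + 62.3×2.27 = 15279 m²/day.
Total thickness b = 30.61 m, so K_eq = Σ(K_i·b_i)/b = 499.1 m/day.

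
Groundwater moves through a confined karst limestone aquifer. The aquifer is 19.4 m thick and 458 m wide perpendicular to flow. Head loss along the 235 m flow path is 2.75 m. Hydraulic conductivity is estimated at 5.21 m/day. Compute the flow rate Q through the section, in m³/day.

Cross-sectional area A = 458 × 19.4 = 8885 m².
Hydraulic gradient i = Δh / L = 2.75 / 235 = 0.01170.
Darcy's law: Q = K · A · i = 5.210 × 8885 × 0.01170 = 541.7 m³/day.

542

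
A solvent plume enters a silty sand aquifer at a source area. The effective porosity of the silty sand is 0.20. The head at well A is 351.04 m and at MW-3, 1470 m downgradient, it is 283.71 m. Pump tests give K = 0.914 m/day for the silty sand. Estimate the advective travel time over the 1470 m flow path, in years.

19.2

Hydraulic gradient i = (351.04 − 283.71) / 1470 = 67.33 / 1470 = 0.04580.
Darcy flux q = K · i = 0.9140 × 0.04580 = 0.04186 m/day.
Seepage velocity v = q / n_e = 0.04186 / 0.20 = 0.2093 m/day.
Travel time t = L / v = 1470 / 0.2093 = 7023 days = 19.23 years.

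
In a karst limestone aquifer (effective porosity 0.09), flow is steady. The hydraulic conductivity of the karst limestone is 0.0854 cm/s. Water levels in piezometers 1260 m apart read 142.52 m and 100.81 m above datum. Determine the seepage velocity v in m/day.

Convert K: 0.0854 cm/s × 864 = 73.79 m/day.
Hydraulic gradient i = (142.52 − 100.81) / 1260 = 41.71 / 1260 = 0.03310.
Darcy flux q = K · i = 73.79 × 0.03310 = 2.443 m/day.
Seepage velocity v = q / n_e = 2.443 / 0.09 = 27.14 m/day.

27.1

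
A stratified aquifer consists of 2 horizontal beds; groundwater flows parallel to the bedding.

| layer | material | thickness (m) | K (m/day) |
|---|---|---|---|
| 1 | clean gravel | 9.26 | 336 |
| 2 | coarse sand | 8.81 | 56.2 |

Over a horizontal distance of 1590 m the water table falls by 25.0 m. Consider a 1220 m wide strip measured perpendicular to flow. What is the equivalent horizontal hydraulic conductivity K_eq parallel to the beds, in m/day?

Flow is parallel to layering, so each bed carries its own Darcy discharge and the transmissivities add.
Σ(K_i·b_i) = 336×9.26 + 56.2×8.81 = 3606 m²/day.
Total thickness b = 18.07 m, so K_eq = Σ(K_i·b_i)/b = 199.6 m/day.

200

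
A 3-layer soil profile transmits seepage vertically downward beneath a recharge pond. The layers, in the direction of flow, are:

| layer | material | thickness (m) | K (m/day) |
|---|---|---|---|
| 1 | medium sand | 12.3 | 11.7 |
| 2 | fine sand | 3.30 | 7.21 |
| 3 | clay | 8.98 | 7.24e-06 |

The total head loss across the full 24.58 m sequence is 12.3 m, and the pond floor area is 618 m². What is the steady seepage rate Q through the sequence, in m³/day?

Flow is perpendicular to layering, so the layers act in series and the equivalent K is the thickness-weighted harmonic mean.
Total thickness L = 12.3 + 3.30 + 8.98 = 24.58 m.
Σ(b_i/K_i) = 12.3/11.7 + 3.30/7.21 + 8.98/7.24e-06 = 1.240e+06 d.
K_eq = L / Σ(b_i/K_i) = 24.58 / 1.240e+06 = 1.982e-05 m/day.
Q = K_eq · A · (Δh/L) = 1.982e-05 × 618 × (12.3/24.58) = 0.006129 m³/day.

0.00613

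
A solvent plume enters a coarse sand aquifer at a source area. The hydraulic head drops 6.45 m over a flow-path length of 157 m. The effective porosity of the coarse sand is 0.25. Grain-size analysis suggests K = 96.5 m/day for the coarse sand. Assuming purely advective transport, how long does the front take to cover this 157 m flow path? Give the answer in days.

Hydraulic gradient i = Δh / L = 6.45 / 157 = 0.04108.
Darcy flux q = K · i = 96.50 × 0.04108 = 3.964 m/day.
Seepage velocity v = q / n_e = 3.964 / 0.25 = 15.86 m/day.
Travel time t = L / v = 157 / 15.86 = 9.900 days.

9.90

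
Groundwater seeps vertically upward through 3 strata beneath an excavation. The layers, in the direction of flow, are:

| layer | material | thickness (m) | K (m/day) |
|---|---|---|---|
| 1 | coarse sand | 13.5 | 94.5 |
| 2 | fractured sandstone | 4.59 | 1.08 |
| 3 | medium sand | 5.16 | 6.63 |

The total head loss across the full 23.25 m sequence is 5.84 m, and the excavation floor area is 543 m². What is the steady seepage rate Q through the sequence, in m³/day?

Flow is perpendicular to layering, so the layers act in series and the equivalent K is the thickness-weighted harmonic mean.
Total thickness L = 13.5 + 4.59 + 5.16 = 23.25 m.
Σ(b_i/K_i) = 13.5/94.5 + 4.59/1.08 + 5.16/6.63 = 5.171 d.
K_eq = L / Σ(b_i/K_i) = 23.25 / 5.171 = 4.496 m/day.
Q = K_eq · A · (Δh/L) = 4.496 × 543 × (5.84/23.25) = 613.2 m³/day.

613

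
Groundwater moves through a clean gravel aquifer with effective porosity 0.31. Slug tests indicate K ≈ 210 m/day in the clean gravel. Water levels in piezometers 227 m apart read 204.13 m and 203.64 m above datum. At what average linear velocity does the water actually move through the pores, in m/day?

Hydraulic gradient i = (204.13 − 203.64) / 227 = 0.49 / 227 = 0.002159.
Darcy flux q = K · i = 210.0 × 0.002159 = 0.4533 m/day.
Seepage velocity v = q / n_e = 0.4533 / 0.31 = 1.462 m/day.

1.46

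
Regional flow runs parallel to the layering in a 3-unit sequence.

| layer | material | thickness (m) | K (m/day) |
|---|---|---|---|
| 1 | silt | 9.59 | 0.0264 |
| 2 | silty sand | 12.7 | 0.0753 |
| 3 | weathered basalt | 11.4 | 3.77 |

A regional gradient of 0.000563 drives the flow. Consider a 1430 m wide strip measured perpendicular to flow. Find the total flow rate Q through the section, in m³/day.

Flow is parallel to layering, so each bed carries its own Darcy discharge and the transmissivities add.
Σ(K_i·b_i) = 0.0264×9.59 + 0.0753×12.7 + 3.77×11.4 = 44.19 m²/day.
Hydraulic gradient i = 0.000563.
Q = Σ(K_i·b_i) · W · i = 44.19 × 1430 × 0.0005630 = 35.57 m³/day.

35.6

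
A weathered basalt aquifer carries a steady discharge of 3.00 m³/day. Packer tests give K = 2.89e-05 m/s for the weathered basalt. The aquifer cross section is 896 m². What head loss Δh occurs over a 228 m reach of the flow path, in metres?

Convert K: 2.89e-05 m/s × 86400 = 2.497 m/day.
From Q = K·A·i, i = Q / (K·A) = 3.00 / (2.497 × 896.0) = 0.001341.
Head loss Δh = i · L = 0.001341 × 228 = 0.3057 m.

0.306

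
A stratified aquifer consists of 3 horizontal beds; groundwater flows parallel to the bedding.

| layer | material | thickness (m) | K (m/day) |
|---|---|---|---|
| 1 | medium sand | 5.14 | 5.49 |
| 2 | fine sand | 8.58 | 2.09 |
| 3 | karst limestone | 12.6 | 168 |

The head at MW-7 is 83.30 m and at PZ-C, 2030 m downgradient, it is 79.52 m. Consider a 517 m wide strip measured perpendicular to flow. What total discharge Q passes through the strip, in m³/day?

2080

Flow is parallel to layering, so each bed carries its own Darcy discharge and the transmissivities add.
Σ(K_i·b_i) = 5.49×5.14 + 2.09×8.58 + 168×12.6 = 2163 m²/day.
Hydraulic gradient i = (83.30 − 79.52) / 2030 = 3.78 / 2030 = 0.001862.
Q = Σ(K_i·b_i) · W · i = 2163 × 517 × 0.001862 = 2082 m³/day.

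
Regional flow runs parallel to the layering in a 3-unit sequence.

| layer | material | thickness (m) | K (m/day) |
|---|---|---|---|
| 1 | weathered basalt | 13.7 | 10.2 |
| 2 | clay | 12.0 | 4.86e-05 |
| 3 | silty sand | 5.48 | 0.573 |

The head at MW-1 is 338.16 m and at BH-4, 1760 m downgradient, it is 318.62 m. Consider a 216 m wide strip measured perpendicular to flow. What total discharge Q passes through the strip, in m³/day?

343

Flow is parallel to layering, so each bed carries its own Darcy discharge and the transmissivities add.
Σ(K_i·b_i) = 10.2×13.7 + 4.86e-05×12.0 + 0.573×5.48 = 142.9 m²/day.
Hydraulic gradient i = (338.16 − 318.62) / 1760 = 19.54 / 1760 = 0.01110.
Q = Σ(K_i·b_i) · W · i = 142.9 × 216 × 0.01110 = 342.6 m³/day.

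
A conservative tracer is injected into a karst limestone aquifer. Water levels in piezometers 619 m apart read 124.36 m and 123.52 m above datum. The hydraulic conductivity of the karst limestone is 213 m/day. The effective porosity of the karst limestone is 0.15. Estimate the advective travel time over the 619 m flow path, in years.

Hydraulic gradient i = (124.36 − 123.52) / 619 = 0.84 / 619 = 0.001357.
Darcy flux q = K · i = 213.0 × 0.001357 = 0.2890 m/day.
Seepage velocity v = q / n_e = 0.2890 / 0.15 = 1.927 m/day.
Travel time t = L / v = 619 / 1.927 = 321.2 days = 0.8795 years.

0.879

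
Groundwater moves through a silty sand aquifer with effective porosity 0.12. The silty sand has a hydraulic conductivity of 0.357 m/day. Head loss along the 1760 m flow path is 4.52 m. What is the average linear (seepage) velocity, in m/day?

0.00764

Hydraulic gradient i = Δh / L = 4.52 / 1760 = 0.002568.
Darcy flux q = K · i = 0.3570 × 0.002568 = 0.0009168 m/day.
Seepage velocity v = q / n_e = 0.0009168 / 0.12 = 0.007640 m/day.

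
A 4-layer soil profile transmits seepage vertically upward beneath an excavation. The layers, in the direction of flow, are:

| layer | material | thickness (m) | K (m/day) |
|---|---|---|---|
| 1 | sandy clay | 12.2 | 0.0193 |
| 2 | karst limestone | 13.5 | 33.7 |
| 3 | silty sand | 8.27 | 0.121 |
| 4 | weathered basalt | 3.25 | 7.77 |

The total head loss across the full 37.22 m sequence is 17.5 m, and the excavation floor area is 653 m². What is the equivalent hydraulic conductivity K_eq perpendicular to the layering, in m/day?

0.0531

Flow is perpendicular to layering, so the layers act in series and the equivalent K is the thickness-weighted harmonic mean.
Total thickness L = 12.2 + 13.5 + 8.27 + 3.25 = 37.22 m.
Σ(b_i/K_i) = 12.2/0.0193 + 13.5/33.7 + 8.27/0.121 + 3.25/7.77 = 701.3 d.
K_eq = L / Σ(b_i/K_i) = 37.22 / 701.3 = 0.05307 m/day.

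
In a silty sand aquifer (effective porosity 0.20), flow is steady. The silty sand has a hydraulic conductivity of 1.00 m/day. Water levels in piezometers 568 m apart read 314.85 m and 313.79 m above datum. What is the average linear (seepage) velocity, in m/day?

0.00933

Hydraulic gradient i = (314.85 − 313.79) / 568 = 1.06 / 568 = 0.001866.
Darcy flux q = K · i = 1.000 × 0.001866 = 0.001866 m/day.
Seepage velocity v = q / n_e = 0.001866 / 0.20 = 0.009331 m/day.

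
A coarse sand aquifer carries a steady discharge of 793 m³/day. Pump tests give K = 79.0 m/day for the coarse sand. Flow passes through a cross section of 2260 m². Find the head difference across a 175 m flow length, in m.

0.777

From Q = K·A·i, i = Q / (K·A) = 793 / (79.00 × 2260) = 0.004442.
Head loss Δh = i · L = 0.004442 × 175 = 0.7773 m.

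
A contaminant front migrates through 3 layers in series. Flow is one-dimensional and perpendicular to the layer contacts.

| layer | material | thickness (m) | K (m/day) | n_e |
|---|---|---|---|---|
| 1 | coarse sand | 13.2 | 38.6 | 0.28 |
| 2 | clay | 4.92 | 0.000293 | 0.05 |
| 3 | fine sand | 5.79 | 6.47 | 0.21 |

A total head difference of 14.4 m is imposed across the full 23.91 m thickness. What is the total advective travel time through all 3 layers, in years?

16.5

With flow normal to the layers, continuity requires the same specific discharge q through every layer.
Σ(b_i/K_i) = 13.2/38.6 + 4.92/0.000293 + 5.79/6.47 = 16793 d.
q = Δh / Σ(b_i/K_i) = 14.4 / 16793 = 0.0008575 m/day.
In each layer the seepage velocity is v_i = q/n_i, so the layer transit time is t_i = b_i·n_i / q:
  layer 1 (coarse sand): t_1 = 13.2 × 0.28 / 0.0008575 = 4310 d
  layer 2 (clay): t_2 = 4.92 × 0.05 / 0.0008575 = 286.9 d
  layer 3 (fine sand): t_3 = 5.79 × 0.21 / 0.0008575 = 1418 d
Total t = Σ t_i = 6015 days = 16.47 years.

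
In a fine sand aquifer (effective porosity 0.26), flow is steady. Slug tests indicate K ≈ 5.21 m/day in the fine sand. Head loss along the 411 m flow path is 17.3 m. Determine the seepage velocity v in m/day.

0.843

Hydraulic gradient i = Δh / L = 17.3 / 411 = 0.04209.
Darcy flux q = K · i = 5.210 × 0.04209 = 0.2193 m/day.
Seepage velocity v = q / n_e = 0.2193 / 0.26 = 0.8435 m/day.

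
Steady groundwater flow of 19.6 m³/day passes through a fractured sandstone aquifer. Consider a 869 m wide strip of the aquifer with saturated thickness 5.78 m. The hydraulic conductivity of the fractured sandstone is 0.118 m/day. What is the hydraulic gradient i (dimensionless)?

Cross-sectional area A = 869 × 5.78 = 5023 m².
From Q = K·A·i, i = Q / (K·A) = 19.6 / (0.1180 × 5023) = 0.03307.

0.0331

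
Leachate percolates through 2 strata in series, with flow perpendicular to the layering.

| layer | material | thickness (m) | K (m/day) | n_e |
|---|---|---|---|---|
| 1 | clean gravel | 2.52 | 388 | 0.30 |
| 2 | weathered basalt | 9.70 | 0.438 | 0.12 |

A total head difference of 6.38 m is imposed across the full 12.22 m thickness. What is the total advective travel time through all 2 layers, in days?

6.67

With flow normal to the layers, continuity requires the same specific discharge q through every layer.
Σ(b_i/K_i) = 2.52/388 + 9.70/0.438 = 22.15 d.
q = Δh / Σ(b_i/K_i) = 6.38 / 22.15 = 0.2880 m/day.
In each layer the seepage velocity is v_i = q/n_i, so the layer transit time is t_i = b_i·n_i / q:
  layer 1 (clean gravel): t_1 = 2.52 × 0.30 / 0.2880 = 2.625 d
  layer 2 (weathered basalt): t_2 = 9.70 × 0.12 / 0.2880 = 4.042 d
Total t = Σ t_i = 6.667 days.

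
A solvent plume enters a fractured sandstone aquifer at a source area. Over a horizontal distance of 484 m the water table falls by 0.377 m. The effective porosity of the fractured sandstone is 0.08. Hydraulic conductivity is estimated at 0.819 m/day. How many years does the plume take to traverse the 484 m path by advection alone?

Hydraulic gradient i = Δh / L = 0.377 / 484 = 0.0007789.
Darcy flux q = K · i = 0.8190 × 0.0007789 = 0.0006379 m/day.
Seepage velocity v = q / n_e = 0.0006379 / 0.08 = 0.007974 m/day.
Travel time t = L / v = 484 / 0.007974 = 60695 days = 166.2 years.

166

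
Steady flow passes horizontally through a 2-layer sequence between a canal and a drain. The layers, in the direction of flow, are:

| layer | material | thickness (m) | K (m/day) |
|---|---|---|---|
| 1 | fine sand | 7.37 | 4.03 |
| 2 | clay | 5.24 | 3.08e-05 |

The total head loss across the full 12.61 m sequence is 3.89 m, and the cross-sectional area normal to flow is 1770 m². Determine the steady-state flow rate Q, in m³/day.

Flow is perpendicular to layering, so the layers act in series and the equivalent K is the thickness-weighted harmonic mean.
Total thickness L = 7.37 + 5.24 = 12.61 m.
Σ(b_i/K_i) = 7.37/4.03 + 5.24/3.08e-05 = 1.701e+05 d.
K_eq = L / Σ(b_i/K_i) = 12.61 / 1.701e+05 = 7.412e-05 m/day.
Q = K_eq · A · (Δh/L) = 7.412e-05 × 1770 × (3.89/12.61) = 0.04047 m³/day.

0.0405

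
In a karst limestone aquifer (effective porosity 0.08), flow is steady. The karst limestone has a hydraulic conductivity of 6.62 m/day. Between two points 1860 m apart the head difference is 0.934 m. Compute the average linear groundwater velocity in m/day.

0.0416

Hydraulic gradient i = Δh / L = 0.934 / 1860 = 0.0005022.
Darcy flux q = K · i = 6.620 × 0.0005022 = 0.003324 m/day.
Seepage velocity v = q / n_e = 0.003324 / 0.08 = 0.04155 m/day.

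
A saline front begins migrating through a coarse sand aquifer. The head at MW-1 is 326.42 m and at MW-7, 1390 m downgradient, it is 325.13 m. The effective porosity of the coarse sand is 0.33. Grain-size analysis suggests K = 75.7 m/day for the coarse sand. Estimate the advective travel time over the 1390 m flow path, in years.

17.9

Hydraulic gradient i = (326.42 − 325.13) / 1390 = 1.29 / 1390 = 0.0009281.
Darcy flux q = K · i = 75.70 × 0.0009281 = 0.07025 m/day.
Seepage velocity v = q / n_e = 0.07025 / 0.33 = 0.2129 m/day.
Travel time t = L / v = 1390 / 0.2129 = 6529 days = 17.88 years.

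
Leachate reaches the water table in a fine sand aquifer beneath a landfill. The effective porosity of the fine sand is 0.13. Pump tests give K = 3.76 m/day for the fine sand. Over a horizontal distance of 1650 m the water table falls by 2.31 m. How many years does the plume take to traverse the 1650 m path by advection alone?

Hydraulic gradient i = Δh / L = 2.31 / 1650 = 0.001400.
Darcy flux q = K · i = 3.760 × 0.001400 = 0.005264 m/day.
Seepage velocity v = q / n_e = 0.005264 / 0.13 = 0.04049 m/day.
Travel time t = L / v = 1650 / 0.04049 = 40748 days = 111.6 years.

112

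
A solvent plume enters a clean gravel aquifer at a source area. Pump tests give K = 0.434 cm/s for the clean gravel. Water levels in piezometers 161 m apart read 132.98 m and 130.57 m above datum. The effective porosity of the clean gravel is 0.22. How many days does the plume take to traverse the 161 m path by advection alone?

Convert K: 0.434 cm/s × 864 = 375.0 m/day.
Hydraulic gradient i = (132.98 − 130.57) / 161 = 2.41 / 161 = 0.01497.
Darcy flux q = K · i = 375.0 × 0.01497 = 5.613 m/day.
Seepage velocity v = q / n_e = 5.613 / 0.22 = 25.51 m/day.
Travel time t = L / v = 161 / 25.51 = 6.310 days.

6.31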